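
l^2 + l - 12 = (l - 3)*(l + 4)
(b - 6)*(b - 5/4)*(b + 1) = b^3 - 25*b^2/4 + b/4 + 15/2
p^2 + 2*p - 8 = (p - 2)*(p + 4)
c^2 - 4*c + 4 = (c - 2)^2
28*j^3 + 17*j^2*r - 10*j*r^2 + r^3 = (-7*j + r)*(-4*j + r)*(j + r)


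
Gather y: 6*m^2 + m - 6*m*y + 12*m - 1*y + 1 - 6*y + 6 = 6*m^2 + 13*m + y*(-6*m - 7) + 7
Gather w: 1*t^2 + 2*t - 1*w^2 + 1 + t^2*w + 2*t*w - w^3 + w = t^2 + 2*t - w^3 - w^2 + w*(t^2 + 2*t + 1) + 1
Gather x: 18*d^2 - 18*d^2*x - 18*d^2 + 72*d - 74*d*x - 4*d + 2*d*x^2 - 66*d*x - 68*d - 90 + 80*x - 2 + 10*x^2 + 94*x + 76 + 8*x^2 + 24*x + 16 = x^2*(2*d + 18) + x*(-18*d^2 - 140*d + 198)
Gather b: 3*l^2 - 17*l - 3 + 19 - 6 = 3*l^2 - 17*l + 10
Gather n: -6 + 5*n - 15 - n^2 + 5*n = -n^2 + 10*n - 21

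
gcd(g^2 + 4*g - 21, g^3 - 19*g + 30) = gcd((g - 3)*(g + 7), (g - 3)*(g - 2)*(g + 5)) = g - 3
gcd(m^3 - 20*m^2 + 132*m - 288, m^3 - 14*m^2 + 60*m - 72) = m^2 - 12*m + 36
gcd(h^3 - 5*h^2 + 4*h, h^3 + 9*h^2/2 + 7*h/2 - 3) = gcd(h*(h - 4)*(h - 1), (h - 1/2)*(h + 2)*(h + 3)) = 1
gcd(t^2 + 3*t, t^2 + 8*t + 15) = t + 3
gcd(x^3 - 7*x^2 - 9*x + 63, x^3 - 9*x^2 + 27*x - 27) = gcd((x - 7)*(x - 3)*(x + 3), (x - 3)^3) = x - 3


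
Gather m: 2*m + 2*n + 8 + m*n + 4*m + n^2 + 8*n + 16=m*(n + 6) + n^2 + 10*n + 24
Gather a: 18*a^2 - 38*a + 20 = 18*a^2 - 38*a + 20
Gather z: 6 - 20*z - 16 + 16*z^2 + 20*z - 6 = 16*z^2 - 16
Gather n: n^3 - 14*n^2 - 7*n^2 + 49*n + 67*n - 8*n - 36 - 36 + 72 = n^3 - 21*n^2 + 108*n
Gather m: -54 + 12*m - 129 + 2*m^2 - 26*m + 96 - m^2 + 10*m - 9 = m^2 - 4*m - 96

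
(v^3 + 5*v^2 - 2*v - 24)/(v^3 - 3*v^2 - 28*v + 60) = (v^2 + 7*v + 12)/(v^2 - v - 30)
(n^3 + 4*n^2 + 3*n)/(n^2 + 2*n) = (n^2 + 4*n + 3)/(n + 2)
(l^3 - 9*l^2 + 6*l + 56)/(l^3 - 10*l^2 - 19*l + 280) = (l^2 - 2*l - 8)/(l^2 - 3*l - 40)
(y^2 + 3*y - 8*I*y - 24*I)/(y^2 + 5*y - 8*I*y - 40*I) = (y + 3)/(y + 5)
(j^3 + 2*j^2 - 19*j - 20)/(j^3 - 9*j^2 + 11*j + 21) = (j^2 + j - 20)/(j^2 - 10*j + 21)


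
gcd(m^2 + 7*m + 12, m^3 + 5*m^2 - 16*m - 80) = m + 4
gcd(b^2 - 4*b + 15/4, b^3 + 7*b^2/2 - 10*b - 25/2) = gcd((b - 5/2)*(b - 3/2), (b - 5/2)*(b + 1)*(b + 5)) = b - 5/2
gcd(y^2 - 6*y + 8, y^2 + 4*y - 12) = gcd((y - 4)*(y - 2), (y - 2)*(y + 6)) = y - 2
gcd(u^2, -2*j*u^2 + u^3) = u^2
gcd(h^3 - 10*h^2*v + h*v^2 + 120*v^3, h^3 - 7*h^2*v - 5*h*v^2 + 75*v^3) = -h^2 + 2*h*v + 15*v^2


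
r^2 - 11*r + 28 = (r - 7)*(r - 4)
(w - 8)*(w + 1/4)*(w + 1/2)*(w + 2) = w^4 - 21*w^3/4 - 163*w^2/8 - 51*w/4 - 2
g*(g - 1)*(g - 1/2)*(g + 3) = g^4 + 3*g^3/2 - 4*g^2 + 3*g/2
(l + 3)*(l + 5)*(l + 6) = l^3 + 14*l^2 + 63*l + 90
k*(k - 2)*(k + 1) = k^3 - k^2 - 2*k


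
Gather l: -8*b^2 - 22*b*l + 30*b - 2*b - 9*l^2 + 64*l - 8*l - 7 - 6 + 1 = -8*b^2 + 28*b - 9*l^2 + l*(56 - 22*b) - 12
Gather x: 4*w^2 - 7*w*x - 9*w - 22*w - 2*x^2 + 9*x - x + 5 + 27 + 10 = 4*w^2 - 31*w - 2*x^2 + x*(8 - 7*w) + 42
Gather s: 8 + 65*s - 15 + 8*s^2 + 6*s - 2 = 8*s^2 + 71*s - 9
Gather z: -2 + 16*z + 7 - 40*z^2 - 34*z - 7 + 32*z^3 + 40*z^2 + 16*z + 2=32*z^3 - 2*z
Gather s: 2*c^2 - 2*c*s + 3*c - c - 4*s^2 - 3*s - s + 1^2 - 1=2*c^2 + 2*c - 4*s^2 + s*(-2*c - 4)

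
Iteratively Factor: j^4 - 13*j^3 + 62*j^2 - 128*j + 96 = (j - 2)*(j^3 - 11*j^2 + 40*j - 48) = (j - 4)*(j - 2)*(j^2 - 7*j + 12) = (j - 4)^2*(j - 2)*(j - 3)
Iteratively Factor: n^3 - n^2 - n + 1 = (n - 1)*(n^2 - 1) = (n - 1)*(n + 1)*(n - 1)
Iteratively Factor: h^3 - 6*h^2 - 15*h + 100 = (h - 5)*(h^2 - h - 20) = (h - 5)^2*(h + 4)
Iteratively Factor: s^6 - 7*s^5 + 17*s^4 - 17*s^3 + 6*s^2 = (s)*(s^5 - 7*s^4 + 17*s^3 - 17*s^2 + 6*s) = s*(s - 2)*(s^4 - 5*s^3 + 7*s^2 - 3*s) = s^2*(s - 2)*(s^3 - 5*s^2 + 7*s - 3) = s^2*(s - 2)*(s - 1)*(s^2 - 4*s + 3) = s^2*(s - 2)*(s - 1)^2*(s - 3)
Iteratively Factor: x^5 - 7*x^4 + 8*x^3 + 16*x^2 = (x)*(x^4 - 7*x^3 + 8*x^2 + 16*x) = x*(x - 4)*(x^3 - 3*x^2 - 4*x) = x*(x - 4)*(x + 1)*(x^2 - 4*x) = x^2*(x - 4)*(x + 1)*(x - 4)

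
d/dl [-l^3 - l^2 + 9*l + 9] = -3*l^2 - 2*l + 9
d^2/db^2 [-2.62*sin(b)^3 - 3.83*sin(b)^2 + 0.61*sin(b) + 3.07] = 1.355*sin(b) - 5.895*sin(3*b) - 7.66*cos(2*b)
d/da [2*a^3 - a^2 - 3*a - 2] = 6*a^2 - 2*a - 3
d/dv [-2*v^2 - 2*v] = -4*v - 2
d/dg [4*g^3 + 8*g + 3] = 12*g^2 + 8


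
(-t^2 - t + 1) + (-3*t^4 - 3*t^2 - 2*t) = -3*t^4 - 4*t^2 - 3*t + 1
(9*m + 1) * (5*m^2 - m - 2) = 45*m^3 - 4*m^2 - 19*m - 2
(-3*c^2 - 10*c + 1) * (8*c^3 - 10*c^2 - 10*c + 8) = -24*c^5 - 50*c^4 + 138*c^3 + 66*c^2 - 90*c + 8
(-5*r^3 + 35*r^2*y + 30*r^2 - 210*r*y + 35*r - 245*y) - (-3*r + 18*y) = -5*r^3 + 35*r^2*y + 30*r^2 - 210*r*y + 38*r - 263*y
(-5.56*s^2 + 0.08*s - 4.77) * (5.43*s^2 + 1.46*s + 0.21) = -30.1908*s^4 - 7.6832*s^3 - 26.9519*s^2 - 6.9474*s - 1.0017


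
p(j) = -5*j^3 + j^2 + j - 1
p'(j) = -15*j^2 + 2*j + 1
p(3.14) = -142.80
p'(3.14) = -140.61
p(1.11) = -5.50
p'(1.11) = -15.26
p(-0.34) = -1.03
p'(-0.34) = -1.41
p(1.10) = -5.34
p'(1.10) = -14.95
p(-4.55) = 486.13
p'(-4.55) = -318.64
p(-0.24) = -1.11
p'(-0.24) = -0.34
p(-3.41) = 205.48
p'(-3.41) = -180.24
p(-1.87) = 33.32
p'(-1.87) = -55.19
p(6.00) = -1039.00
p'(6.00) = -527.00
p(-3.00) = 140.00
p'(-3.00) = -140.00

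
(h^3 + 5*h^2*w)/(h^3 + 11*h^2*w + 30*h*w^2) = h/(h + 6*w)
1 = 1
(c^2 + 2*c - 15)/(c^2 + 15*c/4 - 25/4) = 4*(c - 3)/(4*c - 5)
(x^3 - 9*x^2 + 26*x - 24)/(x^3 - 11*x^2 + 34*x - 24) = (x^2 - 5*x + 6)/(x^2 - 7*x + 6)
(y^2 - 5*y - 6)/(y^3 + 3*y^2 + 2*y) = (y - 6)/(y*(y + 2))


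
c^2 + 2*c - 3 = (c - 1)*(c + 3)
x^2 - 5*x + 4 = (x - 4)*(x - 1)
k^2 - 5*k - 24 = (k - 8)*(k + 3)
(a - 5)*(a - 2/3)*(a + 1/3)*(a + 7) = a^4 + 5*a^3/3 - 323*a^2/9 + 101*a/9 + 70/9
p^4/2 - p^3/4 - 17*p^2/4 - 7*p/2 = p*(p/2 + 1)*(p - 7/2)*(p + 1)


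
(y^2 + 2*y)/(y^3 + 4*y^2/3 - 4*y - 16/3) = 3*y/(3*y^2 - 2*y - 8)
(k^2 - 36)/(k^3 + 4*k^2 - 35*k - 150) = (k + 6)/(k^2 + 10*k + 25)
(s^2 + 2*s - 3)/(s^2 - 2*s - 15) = (s - 1)/(s - 5)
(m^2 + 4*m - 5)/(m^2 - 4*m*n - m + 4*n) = (m + 5)/(m - 4*n)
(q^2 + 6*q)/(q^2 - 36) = q/(q - 6)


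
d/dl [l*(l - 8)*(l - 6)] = 3*l^2 - 28*l + 48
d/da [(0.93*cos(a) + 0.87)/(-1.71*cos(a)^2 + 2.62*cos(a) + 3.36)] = (1.5903*sin(a)^2 - 2.9754*cos(a) - 2.4357)*sin(a)/(-1.71*cos(a)^2 + 2.62*cos(a) + 3.36)^2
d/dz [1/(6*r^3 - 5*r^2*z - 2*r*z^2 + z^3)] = (5*r^2 + 4*r*z - 3*z^2)/(6*r^3 - 5*r^2*z - 2*r*z^2 + z^3)^2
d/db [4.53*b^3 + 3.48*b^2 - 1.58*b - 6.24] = 13.59*b^2 + 6.96*b - 1.58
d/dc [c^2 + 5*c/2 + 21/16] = 2*c + 5/2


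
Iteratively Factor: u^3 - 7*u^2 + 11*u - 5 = (u - 5)*(u^2 - 2*u + 1) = (u - 5)*(u - 1)*(u - 1)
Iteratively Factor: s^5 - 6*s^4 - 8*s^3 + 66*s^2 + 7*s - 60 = (s + 3)*(s^4 - 9*s^3 + 19*s^2 + 9*s - 20) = (s - 4)*(s + 3)*(s^3 - 5*s^2 - s + 5) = (s - 4)*(s - 1)*(s + 3)*(s^2 - 4*s - 5) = (s - 4)*(s - 1)*(s + 1)*(s + 3)*(s - 5)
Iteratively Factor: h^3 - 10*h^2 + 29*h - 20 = (h - 4)*(h^2 - 6*h + 5) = (h - 4)*(h - 1)*(h - 5)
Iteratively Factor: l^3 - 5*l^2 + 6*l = (l)*(l^2 - 5*l + 6) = l*(l - 2)*(l - 3)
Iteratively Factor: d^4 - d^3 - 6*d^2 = (d - 3)*(d^3 + 2*d^2) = d*(d - 3)*(d^2 + 2*d) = d*(d - 3)*(d + 2)*(d)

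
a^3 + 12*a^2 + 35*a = a*(a + 5)*(a + 7)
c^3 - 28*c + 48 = (c - 4)*(c - 2)*(c + 6)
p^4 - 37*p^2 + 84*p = p*(p - 4)*(p - 3)*(p + 7)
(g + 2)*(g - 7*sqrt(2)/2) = g^2 - 7*sqrt(2)*g/2 + 2*g - 7*sqrt(2)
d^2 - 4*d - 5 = (d - 5)*(d + 1)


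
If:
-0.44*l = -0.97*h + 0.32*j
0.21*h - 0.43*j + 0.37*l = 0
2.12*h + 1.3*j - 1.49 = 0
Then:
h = 0.37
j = 0.54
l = 0.42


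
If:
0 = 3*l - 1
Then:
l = 1/3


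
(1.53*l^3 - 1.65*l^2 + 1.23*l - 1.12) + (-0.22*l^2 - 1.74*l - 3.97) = 1.53*l^3 - 1.87*l^2 - 0.51*l - 5.09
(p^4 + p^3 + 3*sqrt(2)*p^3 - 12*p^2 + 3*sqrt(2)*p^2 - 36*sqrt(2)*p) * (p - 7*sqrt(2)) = p^5 - 4*sqrt(2)*p^4 + p^4 - 54*p^3 - 4*sqrt(2)*p^3 - 42*p^2 + 48*sqrt(2)*p^2 + 504*p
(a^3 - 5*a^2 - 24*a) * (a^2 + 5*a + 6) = a^5 - 43*a^3 - 150*a^2 - 144*a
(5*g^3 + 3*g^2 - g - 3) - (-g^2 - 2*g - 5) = 5*g^3 + 4*g^2 + g + 2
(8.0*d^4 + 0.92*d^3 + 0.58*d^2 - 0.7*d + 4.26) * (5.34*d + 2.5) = 42.72*d^5 + 24.9128*d^4 + 5.3972*d^3 - 2.288*d^2 + 20.9984*d + 10.65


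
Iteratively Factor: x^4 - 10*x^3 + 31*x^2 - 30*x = (x - 5)*(x^3 - 5*x^2 + 6*x) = (x - 5)*(x - 3)*(x^2 - 2*x) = x*(x - 5)*(x - 3)*(x - 2)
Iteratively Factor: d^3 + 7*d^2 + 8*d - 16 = (d + 4)*(d^2 + 3*d - 4) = (d + 4)^2*(d - 1)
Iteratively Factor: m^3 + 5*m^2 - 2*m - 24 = (m - 2)*(m^2 + 7*m + 12) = (m - 2)*(m + 4)*(m + 3)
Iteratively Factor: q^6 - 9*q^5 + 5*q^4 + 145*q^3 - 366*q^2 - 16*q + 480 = (q - 3)*(q^5 - 6*q^4 - 13*q^3 + 106*q^2 - 48*q - 160) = (q - 5)*(q - 3)*(q^4 - q^3 - 18*q^2 + 16*q + 32) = (q - 5)*(q - 3)*(q + 4)*(q^3 - 5*q^2 + 2*q + 8) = (q - 5)*(q - 3)*(q + 1)*(q + 4)*(q^2 - 6*q + 8) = (q - 5)*(q - 3)*(q - 2)*(q + 1)*(q + 4)*(q - 4)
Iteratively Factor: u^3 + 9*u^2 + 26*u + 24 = (u + 4)*(u^2 + 5*u + 6) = (u + 2)*(u + 4)*(u + 3)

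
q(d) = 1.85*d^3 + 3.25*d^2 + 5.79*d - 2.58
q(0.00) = -2.58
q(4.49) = 256.40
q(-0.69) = -5.64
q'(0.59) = 11.56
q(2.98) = 92.49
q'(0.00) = 5.79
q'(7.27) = 346.38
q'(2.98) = 74.45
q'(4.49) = 146.86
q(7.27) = 922.13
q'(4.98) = 175.80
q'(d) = 5.55*d^2 + 6.5*d + 5.79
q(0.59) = 2.35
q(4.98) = 335.34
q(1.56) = 21.38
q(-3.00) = -40.65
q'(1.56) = 29.44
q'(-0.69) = 3.95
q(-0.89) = -6.46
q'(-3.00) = 36.24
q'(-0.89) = 4.40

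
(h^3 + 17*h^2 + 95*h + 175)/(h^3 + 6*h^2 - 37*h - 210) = (h + 5)/(h - 6)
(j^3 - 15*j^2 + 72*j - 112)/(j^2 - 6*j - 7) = (j^2 - 8*j + 16)/(j + 1)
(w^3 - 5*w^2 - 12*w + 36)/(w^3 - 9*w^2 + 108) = (w - 2)/(w - 6)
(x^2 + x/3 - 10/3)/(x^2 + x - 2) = (x - 5/3)/(x - 1)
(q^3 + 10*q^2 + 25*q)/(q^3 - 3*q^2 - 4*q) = (q^2 + 10*q + 25)/(q^2 - 3*q - 4)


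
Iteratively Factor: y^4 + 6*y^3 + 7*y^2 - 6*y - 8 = (y + 1)*(y^3 + 5*y^2 + 2*y - 8) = (y + 1)*(y + 4)*(y^2 + y - 2) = (y + 1)*(y + 2)*(y + 4)*(y - 1)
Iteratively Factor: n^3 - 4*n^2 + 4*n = (n)*(n^2 - 4*n + 4) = n*(n - 2)*(n - 2)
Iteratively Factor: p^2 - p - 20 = (p - 5)*(p + 4)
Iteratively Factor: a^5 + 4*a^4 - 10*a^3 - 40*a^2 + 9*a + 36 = (a - 3)*(a^4 + 7*a^3 + 11*a^2 - 7*a - 12) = (a - 3)*(a + 3)*(a^3 + 4*a^2 - a - 4) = (a - 3)*(a + 3)*(a + 4)*(a^2 - 1) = (a - 3)*(a + 1)*(a + 3)*(a + 4)*(a - 1)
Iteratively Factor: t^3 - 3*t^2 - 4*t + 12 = (t - 3)*(t^2 - 4) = (t - 3)*(t + 2)*(t - 2)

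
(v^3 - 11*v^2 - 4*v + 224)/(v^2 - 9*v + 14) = (v^2 - 4*v - 32)/(v - 2)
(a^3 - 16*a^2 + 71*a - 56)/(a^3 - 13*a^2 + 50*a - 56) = (a^2 - 9*a + 8)/(a^2 - 6*a + 8)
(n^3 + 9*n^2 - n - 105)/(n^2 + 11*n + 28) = (n^2 + 2*n - 15)/(n + 4)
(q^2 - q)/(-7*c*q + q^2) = (1 - q)/(7*c - q)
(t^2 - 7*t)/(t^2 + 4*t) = (t - 7)/(t + 4)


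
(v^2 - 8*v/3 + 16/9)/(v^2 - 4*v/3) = (v - 4/3)/v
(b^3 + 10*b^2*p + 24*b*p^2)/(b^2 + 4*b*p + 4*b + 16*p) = b*(b + 6*p)/(b + 4)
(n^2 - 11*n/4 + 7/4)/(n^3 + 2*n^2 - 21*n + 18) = (n - 7/4)/(n^2 + 3*n - 18)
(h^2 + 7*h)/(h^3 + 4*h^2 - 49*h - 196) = h/(h^2 - 3*h - 28)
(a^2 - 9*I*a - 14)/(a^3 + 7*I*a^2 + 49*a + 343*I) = (a - 2*I)/(a^2 + 14*I*a - 49)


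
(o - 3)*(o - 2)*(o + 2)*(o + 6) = o^4 + 3*o^3 - 22*o^2 - 12*o + 72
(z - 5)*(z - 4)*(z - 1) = z^3 - 10*z^2 + 29*z - 20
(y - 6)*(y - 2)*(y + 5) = y^3 - 3*y^2 - 28*y + 60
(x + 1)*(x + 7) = x^2 + 8*x + 7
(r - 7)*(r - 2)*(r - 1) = r^3 - 10*r^2 + 23*r - 14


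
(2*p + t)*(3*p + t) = 6*p^2 + 5*p*t + t^2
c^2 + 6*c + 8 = (c + 2)*(c + 4)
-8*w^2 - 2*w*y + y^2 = (-4*w + y)*(2*w + y)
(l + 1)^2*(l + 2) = l^3 + 4*l^2 + 5*l + 2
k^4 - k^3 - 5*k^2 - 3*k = k*(k - 3)*(k + 1)^2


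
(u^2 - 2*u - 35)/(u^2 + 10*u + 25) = (u - 7)/(u + 5)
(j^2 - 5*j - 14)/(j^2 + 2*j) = (j - 7)/j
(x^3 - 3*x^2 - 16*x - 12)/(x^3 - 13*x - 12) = (x^2 - 4*x - 12)/(x^2 - x - 12)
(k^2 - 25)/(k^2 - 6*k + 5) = (k + 5)/(k - 1)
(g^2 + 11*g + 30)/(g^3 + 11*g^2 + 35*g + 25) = (g + 6)/(g^2 + 6*g + 5)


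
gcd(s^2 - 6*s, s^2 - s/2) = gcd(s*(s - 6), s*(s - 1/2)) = s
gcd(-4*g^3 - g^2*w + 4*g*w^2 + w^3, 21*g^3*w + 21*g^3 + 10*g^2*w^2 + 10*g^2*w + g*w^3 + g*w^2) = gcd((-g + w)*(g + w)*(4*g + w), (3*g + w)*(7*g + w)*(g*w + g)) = 1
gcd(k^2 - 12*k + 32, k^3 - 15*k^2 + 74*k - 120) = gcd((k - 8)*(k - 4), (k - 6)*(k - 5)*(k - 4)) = k - 4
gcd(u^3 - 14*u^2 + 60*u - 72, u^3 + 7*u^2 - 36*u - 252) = u - 6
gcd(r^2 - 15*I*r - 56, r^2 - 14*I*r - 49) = r - 7*I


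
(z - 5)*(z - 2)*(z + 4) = z^3 - 3*z^2 - 18*z + 40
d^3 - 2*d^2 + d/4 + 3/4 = (d - 3/2)*(d - 1)*(d + 1/2)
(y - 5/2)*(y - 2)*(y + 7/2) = y^3 - y^2 - 43*y/4 + 35/2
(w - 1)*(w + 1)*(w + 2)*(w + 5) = w^4 + 7*w^3 + 9*w^2 - 7*w - 10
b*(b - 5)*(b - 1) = b^3 - 6*b^2 + 5*b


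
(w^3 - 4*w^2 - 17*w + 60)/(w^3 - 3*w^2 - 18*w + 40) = (w - 3)/(w - 2)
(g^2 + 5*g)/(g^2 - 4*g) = (g + 5)/(g - 4)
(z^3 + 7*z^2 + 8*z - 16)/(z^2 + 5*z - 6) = (z^2 + 8*z + 16)/(z + 6)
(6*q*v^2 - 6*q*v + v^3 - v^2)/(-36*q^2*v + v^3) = (1 - v)/(6*q - v)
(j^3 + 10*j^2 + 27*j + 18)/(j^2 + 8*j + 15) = (j^2 + 7*j + 6)/(j + 5)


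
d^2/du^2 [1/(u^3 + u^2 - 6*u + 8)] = 2*(-(3*u + 1)*(u^3 + u^2 - 6*u + 8) + (3*u^2 + 2*u - 6)^2)/(u^3 + u^2 - 6*u + 8)^3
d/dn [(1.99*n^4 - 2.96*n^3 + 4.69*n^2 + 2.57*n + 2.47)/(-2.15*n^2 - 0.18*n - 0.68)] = (-8.557*n^5 + 5.2894*n^4 - 4.3472*n^3 + 10.7197*n^2 + 4.2426*n - 1.303)/(4.6225*n^4 + 0.774*n^3 + 2.9564*n^2 + 0.2448*n + 0.4624)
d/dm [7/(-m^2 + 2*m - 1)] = 14*(m - 1)/(m^2 - 2*m + 1)^2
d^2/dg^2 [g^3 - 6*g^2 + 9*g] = 6*g - 12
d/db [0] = 0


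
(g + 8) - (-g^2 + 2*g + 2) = g^2 - g + 6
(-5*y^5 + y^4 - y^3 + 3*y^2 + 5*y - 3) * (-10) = 50*y^5 - 10*y^4 + 10*y^3 - 30*y^2 - 50*y + 30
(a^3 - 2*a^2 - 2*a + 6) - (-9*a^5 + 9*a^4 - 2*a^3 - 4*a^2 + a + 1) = 9*a^5 - 9*a^4 + 3*a^3 + 2*a^2 - 3*a + 5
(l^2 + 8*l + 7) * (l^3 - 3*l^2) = l^5 + 5*l^4 - 17*l^3 - 21*l^2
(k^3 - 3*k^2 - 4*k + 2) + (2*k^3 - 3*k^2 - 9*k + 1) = 3*k^3 - 6*k^2 - 13*k + 3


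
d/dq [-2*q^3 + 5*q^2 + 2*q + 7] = -6*q^2 + 10*q + 2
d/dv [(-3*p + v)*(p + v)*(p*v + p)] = p*(-3*p^2 - 4*p*v - 2*p + 3*v^2 + 2*v)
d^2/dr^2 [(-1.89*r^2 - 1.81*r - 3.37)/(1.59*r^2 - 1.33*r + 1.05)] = (-17.145288*r^3 - 32.186052*r^2 + 60.890004*r - 9.892736)/(4.019679*r^6 - 10.087119*r^5 + 16.401168*r^4 - 15.675247*r^3 + 10.83096*r^2 - 4.398975*r + 1.157625)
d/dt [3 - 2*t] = -2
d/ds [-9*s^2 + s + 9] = 1 - 18*s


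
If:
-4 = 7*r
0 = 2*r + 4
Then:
No Solution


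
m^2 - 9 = (m - 3)*(m + 3)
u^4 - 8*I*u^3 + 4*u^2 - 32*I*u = u*(u - 8*I)*(u - 2*I)*(u + 2*I)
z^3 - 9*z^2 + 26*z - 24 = (z - 4)*(z - 3)*(z - 2)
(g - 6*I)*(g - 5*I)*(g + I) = g^3 - 10*I*g^2 - 19*g - 30*I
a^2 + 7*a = a*(a + 7)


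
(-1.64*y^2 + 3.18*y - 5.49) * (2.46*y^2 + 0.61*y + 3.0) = -4.0344*y^4 + 6.8224*y^3 - 16.4856*y^2 + 6.1911*y - 16.47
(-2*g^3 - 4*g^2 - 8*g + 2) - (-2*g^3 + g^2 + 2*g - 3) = -5*g^2 - 10*g + 5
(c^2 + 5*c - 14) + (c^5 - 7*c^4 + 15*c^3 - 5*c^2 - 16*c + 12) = c^5 - 7*c^4 + 15*c^3 - 4*c^2 - 11*c - 2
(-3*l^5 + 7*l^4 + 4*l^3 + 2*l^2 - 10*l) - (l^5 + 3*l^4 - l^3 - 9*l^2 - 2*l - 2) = -4*l^5 + 4*l^4 + 5*l^3 + 11*l^2 - 8*l + 2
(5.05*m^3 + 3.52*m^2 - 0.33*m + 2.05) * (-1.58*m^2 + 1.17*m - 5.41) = -7.979*m^5 + 0.346899999999999*m^4 - 22.6807*m^3 - 22.6683*m^2 + 4.1838*m - 11.0905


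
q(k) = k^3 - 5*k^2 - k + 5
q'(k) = 3*k^2 - 10*k - 1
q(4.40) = -11.02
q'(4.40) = 13.08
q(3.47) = -16.89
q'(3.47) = 0.42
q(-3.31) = -82.74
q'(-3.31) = 64.97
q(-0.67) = 3.12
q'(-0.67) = 7.05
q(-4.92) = -230.21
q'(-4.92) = 120.82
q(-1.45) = -7.11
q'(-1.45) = 19.81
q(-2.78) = -52.35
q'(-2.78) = 49.99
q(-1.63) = -10.99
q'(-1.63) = 23.27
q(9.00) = 320.00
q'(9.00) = 152.00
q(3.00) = -16.00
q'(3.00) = -4.00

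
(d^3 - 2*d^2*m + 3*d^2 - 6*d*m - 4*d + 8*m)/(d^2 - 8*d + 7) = (d^2 - 2*d*m + 4*d - 8*m)/(d - 7)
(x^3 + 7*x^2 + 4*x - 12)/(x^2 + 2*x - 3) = (x^2 + 8*x + 12)/(x + 3)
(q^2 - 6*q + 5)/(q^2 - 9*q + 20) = (q - 1)/(q - 4)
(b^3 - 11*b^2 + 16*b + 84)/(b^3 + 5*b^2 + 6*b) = (b^2 - 13*b + 42)/(b*(b + 3))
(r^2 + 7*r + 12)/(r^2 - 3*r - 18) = (r + 4)/(r - 6)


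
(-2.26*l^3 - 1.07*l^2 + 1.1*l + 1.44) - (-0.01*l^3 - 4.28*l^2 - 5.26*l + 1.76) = -2.25*l^3 + 3.21*l^2 + 6.36*l - 0.32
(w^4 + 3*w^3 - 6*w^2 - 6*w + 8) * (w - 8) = w^5 - 5*w^4 - 30*w^3 + 42*w^2 + 56*w - 64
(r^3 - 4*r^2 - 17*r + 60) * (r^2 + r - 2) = r^5 - 3*r^4 - 23*r^3 + 51*r^2 + 94*r - 120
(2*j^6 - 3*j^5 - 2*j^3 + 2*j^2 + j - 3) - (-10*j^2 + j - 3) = 2*j^6 - 3*j^5 - 2*j^3 + 12*j^2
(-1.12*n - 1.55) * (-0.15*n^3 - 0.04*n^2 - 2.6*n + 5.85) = 0.168*n^4 + 0.2773*n^3 + 2.974*n^2 - 2.522*n - 9.0675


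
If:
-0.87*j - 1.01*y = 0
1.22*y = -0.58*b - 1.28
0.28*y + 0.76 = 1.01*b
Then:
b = 0.41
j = 1.44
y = -1.24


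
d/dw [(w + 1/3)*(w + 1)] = 2*w + 4/3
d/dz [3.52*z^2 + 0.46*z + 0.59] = 7.04*z + 0.46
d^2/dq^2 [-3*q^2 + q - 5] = -6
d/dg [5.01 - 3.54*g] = -3.54000000000000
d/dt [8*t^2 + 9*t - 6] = 16*t + 9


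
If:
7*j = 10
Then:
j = 10/7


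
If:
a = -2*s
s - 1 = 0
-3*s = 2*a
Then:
No Solution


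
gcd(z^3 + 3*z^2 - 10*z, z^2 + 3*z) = z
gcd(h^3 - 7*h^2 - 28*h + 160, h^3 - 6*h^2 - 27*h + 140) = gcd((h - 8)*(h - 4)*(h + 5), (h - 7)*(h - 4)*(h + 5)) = h^2 + h - 20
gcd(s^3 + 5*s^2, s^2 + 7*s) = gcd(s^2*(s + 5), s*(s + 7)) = s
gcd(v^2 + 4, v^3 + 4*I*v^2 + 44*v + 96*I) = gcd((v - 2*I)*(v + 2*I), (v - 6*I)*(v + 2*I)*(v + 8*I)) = v + 2*I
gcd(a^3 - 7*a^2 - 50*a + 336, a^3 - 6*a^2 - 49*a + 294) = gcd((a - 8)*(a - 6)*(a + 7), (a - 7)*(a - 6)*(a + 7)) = a^2 + a - 42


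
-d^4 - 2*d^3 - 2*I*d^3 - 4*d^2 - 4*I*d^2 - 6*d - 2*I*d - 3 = (d - I)*(d + 3*I)*(I*d + I)^2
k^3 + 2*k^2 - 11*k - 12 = (k - 3)*(k + 1)*(k + 4)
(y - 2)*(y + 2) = y^2 - 4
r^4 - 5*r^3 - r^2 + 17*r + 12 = (r - 4)*(r - 3)*(r + 1)^2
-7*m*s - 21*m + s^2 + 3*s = (-7*m + s)*(s + 3)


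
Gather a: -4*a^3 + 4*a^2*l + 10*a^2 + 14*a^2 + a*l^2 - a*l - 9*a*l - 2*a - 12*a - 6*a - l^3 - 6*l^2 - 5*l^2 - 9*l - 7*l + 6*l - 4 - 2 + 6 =-4*a^3 + a^2*(4*l + 24) + a*(l^2 - 10*l - 20) - l^3 - 11*l^2 - 10*l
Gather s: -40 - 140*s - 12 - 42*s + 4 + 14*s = -168*s - 48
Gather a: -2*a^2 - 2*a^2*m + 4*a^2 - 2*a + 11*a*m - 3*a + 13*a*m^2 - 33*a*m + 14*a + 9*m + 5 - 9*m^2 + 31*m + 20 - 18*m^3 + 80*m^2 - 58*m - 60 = a^2*(2 - 2*m) + a*(13*m^2 - 22*m + 9) - 18*m^3 + 71*m^2 - 18*m - 35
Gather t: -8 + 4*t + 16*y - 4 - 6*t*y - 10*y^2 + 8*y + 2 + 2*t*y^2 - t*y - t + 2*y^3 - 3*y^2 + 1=t*(2*y^2 - 7*y + 3) + 2*y^3 - 13*y^2 + 24*y - 9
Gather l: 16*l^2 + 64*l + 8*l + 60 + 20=16*l^2 + 72*l + 80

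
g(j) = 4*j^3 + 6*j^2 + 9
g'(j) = 12*j^2 + 12*j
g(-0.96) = 10.99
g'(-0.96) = -0.46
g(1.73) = 47.67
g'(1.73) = 56.67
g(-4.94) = -326.79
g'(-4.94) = 233.56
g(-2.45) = -13.81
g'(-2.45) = 42.63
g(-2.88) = -36.79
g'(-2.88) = 64.97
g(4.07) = 378.07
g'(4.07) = 247.62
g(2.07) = 70.19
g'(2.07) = 76.26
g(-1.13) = 10.89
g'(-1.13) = 1.76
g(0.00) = 9.00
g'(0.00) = 0.00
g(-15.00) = -12141.00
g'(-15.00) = 2520.00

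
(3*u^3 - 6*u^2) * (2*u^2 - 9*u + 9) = 6*u^5 - 39*u^4 + 81*u^3 - 54*u^2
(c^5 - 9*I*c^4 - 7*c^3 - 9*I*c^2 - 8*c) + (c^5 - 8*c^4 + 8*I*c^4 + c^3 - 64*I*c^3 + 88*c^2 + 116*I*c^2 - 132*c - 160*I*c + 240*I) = 2*c^5 - 8*c^4 - I*c^4 - 6*c^3 - 64*I*c^3 + 88*c^2 + 107*I*c^2 - 140*c - 160*I*c + 240*I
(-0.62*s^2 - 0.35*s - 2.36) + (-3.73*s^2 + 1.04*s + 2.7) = -4.35*s^2 + 0.69*s + 0.34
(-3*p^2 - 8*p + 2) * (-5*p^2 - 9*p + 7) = 15*p^4 + 67*p^3 + 41*p^2 - 74*p + 14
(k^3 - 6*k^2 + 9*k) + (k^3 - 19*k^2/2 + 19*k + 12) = 2*k^3 - 31*k^2/2 + 28*k + 12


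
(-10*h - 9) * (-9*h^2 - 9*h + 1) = 90*h^3 + 171*h^2 + 71*h - 9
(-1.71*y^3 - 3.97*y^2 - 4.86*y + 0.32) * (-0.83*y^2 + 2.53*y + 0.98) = 1.4193*y^5 - 1.0312*y^4 - 7.6861*y^3 - 16.452*y^2 - 3.9532*y + 0.3136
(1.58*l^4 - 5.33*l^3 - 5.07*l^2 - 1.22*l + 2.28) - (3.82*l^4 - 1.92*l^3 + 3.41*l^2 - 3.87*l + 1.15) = -2.24*l^4 - 3.41*l^3 - 8.48*l^2 + 2.65*l + 1.13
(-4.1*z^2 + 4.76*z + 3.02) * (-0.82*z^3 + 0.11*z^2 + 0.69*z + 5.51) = 3.362*z^5 - 4.3542*z^4 - 4.7818*z^3 - 18.9744*z^2 + 28.3114*z + 16.6402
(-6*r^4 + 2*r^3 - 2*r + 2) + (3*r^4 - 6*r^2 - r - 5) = -3*r^4 + 2*r^3 - 6*r^2 - 3*r - 3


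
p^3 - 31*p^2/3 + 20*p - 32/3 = (p - 8)*(p - 4/3)*(p - 1)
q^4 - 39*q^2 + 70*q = q*(q - 5)*(q - 2)*(q + 7)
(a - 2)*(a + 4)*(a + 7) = a^3 + 9*a^2 + 6*a - 56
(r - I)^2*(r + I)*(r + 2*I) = r^4 + I*r^3 + 3*r^2 + I*r + 2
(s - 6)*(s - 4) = s^2 - 10*s + 24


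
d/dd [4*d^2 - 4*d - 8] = 8*d - 4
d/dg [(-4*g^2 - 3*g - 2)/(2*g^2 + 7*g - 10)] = 22*(-g^2 + 4*g + 2)/(4*g^4 + 28*g^3 + 9*g^2 - 140*g + 100)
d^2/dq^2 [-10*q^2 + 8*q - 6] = -20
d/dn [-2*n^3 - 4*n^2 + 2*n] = -6*n^2 - 8*n + 2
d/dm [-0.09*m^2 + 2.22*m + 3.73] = 2.22 - 0.18*m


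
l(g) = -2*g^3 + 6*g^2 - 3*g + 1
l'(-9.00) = -597.00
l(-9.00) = 1972.00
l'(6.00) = -147.00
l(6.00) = -233.00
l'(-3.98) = -145.80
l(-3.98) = 234.07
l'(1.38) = 2.13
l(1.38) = 3.03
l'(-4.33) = -167.45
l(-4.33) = 288.85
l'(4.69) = -78.70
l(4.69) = -87.42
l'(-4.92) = -207.28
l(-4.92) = 399.19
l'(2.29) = -6.98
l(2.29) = 1.58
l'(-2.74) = -80.93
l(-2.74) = 95.41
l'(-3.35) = -110.54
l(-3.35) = 153.58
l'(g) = -6*g^2 + 12*g - 3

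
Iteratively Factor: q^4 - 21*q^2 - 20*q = (q - 5)*(q^3 + 5*q^2 + 4*q) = (q - 5)*(q + 4)*(q^2 + q) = q*(q - 5)*(q + 4)*(q + 1)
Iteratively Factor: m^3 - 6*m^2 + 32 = (m - 4)*(m^2 - 2*m - 8) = (m - 4)^2*(m + 2)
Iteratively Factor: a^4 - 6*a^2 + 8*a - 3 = (a - 1)*(a^3 + a^2 - 5*a + 3) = (a - 1)^2*(a^2 + 2*a - 3) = (a - 1)^3*(a + 3)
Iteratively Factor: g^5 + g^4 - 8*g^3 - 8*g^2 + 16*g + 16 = (g + 2)*(g^4 - g^3 - 6*g^2 + 4*g + 8) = (g + 2)^2*(g^3 - 3*g^2 + 4) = (g - 2)*(g + 2)^2*(g^2 - g - 2) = (g - 2)^2*(g + 2)^2*(g + 1)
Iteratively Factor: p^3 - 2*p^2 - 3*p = (p + 1)*(p^2 - 3*p) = p*(p + 1)*(p - 3)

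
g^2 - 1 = (g - 1)*(g + 1)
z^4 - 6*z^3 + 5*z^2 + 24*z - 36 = (z - 3)^2*(z - 2)*(z + 2)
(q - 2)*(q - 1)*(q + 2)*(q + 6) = q^4 + 5*q^3 - 10*q^2 - 20*q + 24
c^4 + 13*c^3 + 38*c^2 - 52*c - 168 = (c - 2)*(c + 2)*(c + 6)*(c + 7)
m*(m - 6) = m^2 - 6*m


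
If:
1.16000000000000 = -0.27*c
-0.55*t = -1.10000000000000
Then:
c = -4.30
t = 2.00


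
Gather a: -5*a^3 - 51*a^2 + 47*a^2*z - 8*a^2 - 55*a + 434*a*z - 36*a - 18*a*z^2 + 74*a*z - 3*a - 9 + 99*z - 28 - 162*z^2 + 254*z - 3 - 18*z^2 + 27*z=-5*a^3 + a^2*(47*z - 59) + a*(-18*z^2 + 508*z - 94) - 180*z^2 + 380*z - 40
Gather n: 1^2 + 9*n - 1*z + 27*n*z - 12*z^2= n*(27*z + 9) - 12*z^2 - z + 1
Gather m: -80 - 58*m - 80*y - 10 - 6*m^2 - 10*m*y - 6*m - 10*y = -6*m^2 + m*(-10*y - 64) - 90*y - 90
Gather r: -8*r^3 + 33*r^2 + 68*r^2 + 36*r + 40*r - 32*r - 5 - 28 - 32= -8*r^3 + 101*r^2 + 44*r - 65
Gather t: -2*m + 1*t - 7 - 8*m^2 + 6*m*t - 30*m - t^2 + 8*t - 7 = -8*m^2 - 32*m - t^2 + t*(6*m + 9) - 14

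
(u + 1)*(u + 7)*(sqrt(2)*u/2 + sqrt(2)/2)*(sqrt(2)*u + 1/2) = u^4 + sqrt(2)*u^3/4 + 9*u^3 + 9*sqrt(2)*u^2/4 + 15*u^2 + 15*sqrt(2)*u/4 + 7*u + 7*sqrt(2)/4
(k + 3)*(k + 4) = k^2 + 7*k + 12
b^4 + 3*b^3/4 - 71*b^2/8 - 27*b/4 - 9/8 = (b - 3)*(b + 1/4)*(b + 1/2)*(b + 3)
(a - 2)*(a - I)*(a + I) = a^3 - 2*a^2 + a - 2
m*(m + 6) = m^2 + 6*m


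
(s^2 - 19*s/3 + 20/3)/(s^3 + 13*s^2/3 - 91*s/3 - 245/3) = (3*s - 4)/(3*s^2 + 28*s + 49)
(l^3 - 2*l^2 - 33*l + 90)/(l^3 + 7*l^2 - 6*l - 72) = (l - 5)/(l + 4)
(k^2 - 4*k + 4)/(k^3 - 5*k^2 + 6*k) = (k - 2)/(k*(k - 3))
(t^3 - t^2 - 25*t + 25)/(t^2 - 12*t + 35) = (t^2 + 4*t - 5)/(t - 7)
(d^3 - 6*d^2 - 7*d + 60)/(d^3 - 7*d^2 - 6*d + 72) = (d - 5)/(d - 6)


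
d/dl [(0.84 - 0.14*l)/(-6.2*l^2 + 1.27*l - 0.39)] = (-0.868*l^2 + 10.416*l - 1.0122)/(38.44*l^4 - 15.748*l^3 + 6.4489*l^2 - 0.9906*l + 0.1521)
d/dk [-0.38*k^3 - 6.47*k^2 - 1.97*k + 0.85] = -1.14*k^2 - 12.94*k - 1.97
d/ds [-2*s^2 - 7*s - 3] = -4*s - 7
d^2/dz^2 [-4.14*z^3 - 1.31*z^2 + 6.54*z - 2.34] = -24.84*z - 2.62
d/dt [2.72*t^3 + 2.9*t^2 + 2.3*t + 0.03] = 8.16*t^2 + 5.8*t + 2.3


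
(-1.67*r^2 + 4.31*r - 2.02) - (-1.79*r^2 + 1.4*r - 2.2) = 0.12*r^2 + 2.91*r + 0.18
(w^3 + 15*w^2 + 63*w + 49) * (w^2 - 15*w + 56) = w^5 - 106*w^3 - 56*w^2 + 2793*w + 2744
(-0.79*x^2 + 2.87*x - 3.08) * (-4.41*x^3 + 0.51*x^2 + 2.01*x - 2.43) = 3.4839*x^5 - 13.0596*x^4 + 13.4586*x^3 + 6.1176*x^2 - 13.1649*x + 7.4844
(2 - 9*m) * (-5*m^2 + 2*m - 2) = 45*m^3 - 28*m^2 + 22*m - 4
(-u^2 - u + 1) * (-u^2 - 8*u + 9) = u^4 + 9*u^3 - 2*u^2 - 17*u + 9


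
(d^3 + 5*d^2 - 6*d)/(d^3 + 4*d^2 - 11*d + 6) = d/(d - 1)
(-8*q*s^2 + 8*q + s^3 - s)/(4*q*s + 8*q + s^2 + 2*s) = (-8*q*s^2 + 8*q + s^3 - s)/(4*q*s + 8*q + s^2 + 2*s)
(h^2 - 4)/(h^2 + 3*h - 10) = (h + 2)/(h + 5)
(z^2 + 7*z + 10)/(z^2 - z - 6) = (z + 5)/(z - 3)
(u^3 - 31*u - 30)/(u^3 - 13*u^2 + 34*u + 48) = (u + 5)/(u - 8)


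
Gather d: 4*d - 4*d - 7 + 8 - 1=0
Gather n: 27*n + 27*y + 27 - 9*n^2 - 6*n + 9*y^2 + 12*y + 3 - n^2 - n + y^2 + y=-10*n^2 + 20*n + 10*y^2 + 40*y + 30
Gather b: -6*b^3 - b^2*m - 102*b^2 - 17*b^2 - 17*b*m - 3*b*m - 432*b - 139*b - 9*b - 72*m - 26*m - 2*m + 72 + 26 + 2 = -6*b^3 + b^2*(-m - 119) + b*(-20*m - 580) - 100*m + 100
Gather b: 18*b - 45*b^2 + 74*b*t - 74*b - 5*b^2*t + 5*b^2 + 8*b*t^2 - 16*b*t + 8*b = b^2*(-5*t - 40) + b*(8*t^2 + 58*t - 48)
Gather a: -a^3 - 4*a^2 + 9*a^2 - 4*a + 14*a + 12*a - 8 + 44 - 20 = -a^3 + 5*a^2 + 22*a + 16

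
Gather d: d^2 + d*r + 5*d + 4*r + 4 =d^2 + d*(r + 5) + 4*r + 4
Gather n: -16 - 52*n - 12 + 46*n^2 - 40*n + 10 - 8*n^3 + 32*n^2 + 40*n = -8*n^3 + 78*n^2 - 52*n - 18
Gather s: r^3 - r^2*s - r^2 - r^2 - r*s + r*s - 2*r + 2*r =r^3 - r^2*s - 2*r^2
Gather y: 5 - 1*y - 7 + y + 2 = 0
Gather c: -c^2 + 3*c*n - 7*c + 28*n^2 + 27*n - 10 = -c^2 + c*(3*n - 7) + 28*n^2 + 27*n - 10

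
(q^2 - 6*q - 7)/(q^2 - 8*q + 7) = (q + 1)/(q - 1)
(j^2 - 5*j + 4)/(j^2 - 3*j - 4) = (j - 1)/(j + 1)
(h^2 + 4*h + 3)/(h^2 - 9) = (h + 1)/(h - 3)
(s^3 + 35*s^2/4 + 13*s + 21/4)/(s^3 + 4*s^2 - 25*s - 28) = (s + 3/4)/(s - 4)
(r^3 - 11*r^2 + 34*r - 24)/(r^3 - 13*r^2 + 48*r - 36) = (r - 4)/(r - 6)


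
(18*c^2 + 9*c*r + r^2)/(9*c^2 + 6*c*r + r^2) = (6*c + r)/(3*c + r)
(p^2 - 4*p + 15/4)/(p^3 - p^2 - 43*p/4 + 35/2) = (2*p - 3)/(2*p^2 + 3*p - 14)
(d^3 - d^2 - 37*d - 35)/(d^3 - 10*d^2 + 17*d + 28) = (d + 5)/(d - 4)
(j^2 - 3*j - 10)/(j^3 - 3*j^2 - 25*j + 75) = (j + 2)/(j^2 + 2*j - 15)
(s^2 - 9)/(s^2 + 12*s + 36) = (s^2 - 9)/(s^2 + 12*s + 36)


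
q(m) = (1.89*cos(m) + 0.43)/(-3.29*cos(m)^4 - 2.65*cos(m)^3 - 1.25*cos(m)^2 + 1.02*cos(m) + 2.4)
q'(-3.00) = 8.96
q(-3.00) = 3.40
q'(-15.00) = 4.12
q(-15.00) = -1.04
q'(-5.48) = -17.02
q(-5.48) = 2.04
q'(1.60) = -0.72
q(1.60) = 0.16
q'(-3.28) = -8.62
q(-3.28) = 3.37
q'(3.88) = 3.48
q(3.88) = -0.92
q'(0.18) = -0.66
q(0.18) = -0.67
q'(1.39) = -0.71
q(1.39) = 0.30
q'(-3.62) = -37.37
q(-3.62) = -3.90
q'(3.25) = 5.93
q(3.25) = 3.16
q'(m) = (1.89*cos(m) + 0.43)*(-13.16*sin(m)*cos(m)^3 - 7.95*sin(m)*cos(m)^2 - 2.5*sin(m)*cos(m) + 1.02*sin(m))/(-3.29*cos(m)^4 - 2.65*cos(m)^3 - 1.25*cos(m)^2 + 1.02*cos(m) + 2.4)^2 - 1.89*sin(m)/(-3.29*cos(m)^4 - 2.65*cos(m)^3 - 1.25*cos(m)^2 + 1.02*cos(m) + 2.4)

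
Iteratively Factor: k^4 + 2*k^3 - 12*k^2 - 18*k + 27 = (k - 3)*(k^3 + 5*k^2 + 3*k - 9) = (k - 3)*(k - 1)*(k^2 + 6*k + 9) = (k - 3)*(k - 1)*(k + 3)*(k + 3)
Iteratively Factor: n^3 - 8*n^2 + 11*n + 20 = (n - 5)*(n^2 - 3*n - 4) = (n - 5)*(n - 4)*(n + 1)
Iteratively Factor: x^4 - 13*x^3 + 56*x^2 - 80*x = (x - 5)*(x^3 - 8*x^2 + 16*x) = x*(x - 5)*(x^2 - 8*x + 16) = x*(x - 5)*(x - 4)*(x - 4)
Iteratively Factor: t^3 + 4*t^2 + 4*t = (t)*(t^2 + 4*t + 4) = t*(t + 2)*(t + 2)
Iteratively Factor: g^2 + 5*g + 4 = (g + 1)*(g + 4)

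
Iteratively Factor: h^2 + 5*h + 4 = (h + 4)*(h + 1)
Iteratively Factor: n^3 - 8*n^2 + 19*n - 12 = (n - 4)*(n^2 - 4*n + 3) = (n - 4)*(n - 3)*(n - 1)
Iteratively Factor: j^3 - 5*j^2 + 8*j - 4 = (j - 2)*(j^2 - 3*j + 2) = (j - 2)*(j - 1)*(j - 2)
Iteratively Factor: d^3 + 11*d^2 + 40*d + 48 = (d + 4)*(d^2 + 7*d + 12) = (d + 4)^2*(d + 3)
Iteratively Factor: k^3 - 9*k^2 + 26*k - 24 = (k - 2)*(k^2 - 7*k + 12) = (k - 4)*(k - 2)*(k - 3)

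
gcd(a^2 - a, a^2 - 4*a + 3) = a - 1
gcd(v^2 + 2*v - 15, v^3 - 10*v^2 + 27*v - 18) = v - 3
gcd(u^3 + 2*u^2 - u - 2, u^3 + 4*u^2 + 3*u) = u + 1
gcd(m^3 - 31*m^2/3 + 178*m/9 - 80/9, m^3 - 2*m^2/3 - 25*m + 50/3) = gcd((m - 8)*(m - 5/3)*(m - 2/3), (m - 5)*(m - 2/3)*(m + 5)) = m - 2/3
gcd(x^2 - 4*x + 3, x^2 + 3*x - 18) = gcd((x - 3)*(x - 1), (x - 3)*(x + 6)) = x - 3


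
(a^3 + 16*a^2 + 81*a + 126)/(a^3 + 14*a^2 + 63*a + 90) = (a + 7)/(a + 5)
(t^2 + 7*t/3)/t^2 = (t + 7/3)/t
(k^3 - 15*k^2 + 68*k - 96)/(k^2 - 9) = (k^2 - 12*k + 32)/(k + 3)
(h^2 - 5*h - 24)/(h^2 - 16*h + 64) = (h + 3)/(h - 8)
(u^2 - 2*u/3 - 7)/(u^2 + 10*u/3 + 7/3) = (u - 3)/(u + 1)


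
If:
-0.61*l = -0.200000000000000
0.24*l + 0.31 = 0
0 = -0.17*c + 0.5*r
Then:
No Solution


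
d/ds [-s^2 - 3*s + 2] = -2*s - 3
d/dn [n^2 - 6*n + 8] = 2*n - 6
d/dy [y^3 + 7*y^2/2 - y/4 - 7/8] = 3*y^2 + 7*y - 1/4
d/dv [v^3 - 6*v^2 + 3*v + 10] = 3*v^2 - 12*v + 3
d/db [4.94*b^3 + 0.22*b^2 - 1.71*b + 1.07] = 14.82*b^2 + 0.44*b - 1.71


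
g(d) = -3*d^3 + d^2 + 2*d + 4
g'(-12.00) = -1318.00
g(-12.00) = 5308.00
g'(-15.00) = -2053.00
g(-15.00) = 10324.00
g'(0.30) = 1.79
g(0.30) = 4.61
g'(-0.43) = -0.52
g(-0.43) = 3.56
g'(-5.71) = -302.86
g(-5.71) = 583.69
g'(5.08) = -220.10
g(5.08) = -353.32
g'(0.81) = -2.28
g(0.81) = 4.68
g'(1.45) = -14.02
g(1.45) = -0.14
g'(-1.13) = -11.75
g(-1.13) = 7.35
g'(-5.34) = -265.32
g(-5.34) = 478.66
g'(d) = -9*d^2 + 2*d + 2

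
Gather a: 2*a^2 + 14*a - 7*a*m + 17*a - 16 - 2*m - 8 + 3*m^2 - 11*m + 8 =2*a^2 + a*(31 - 7*m) + 3*m^2 - 13*m - 16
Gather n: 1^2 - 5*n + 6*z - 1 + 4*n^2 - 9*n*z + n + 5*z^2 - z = 4*n^2 + n*(-9*z - 4) + 5*z^2 + 5*z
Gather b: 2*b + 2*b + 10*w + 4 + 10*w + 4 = 4*b + 20*w + 8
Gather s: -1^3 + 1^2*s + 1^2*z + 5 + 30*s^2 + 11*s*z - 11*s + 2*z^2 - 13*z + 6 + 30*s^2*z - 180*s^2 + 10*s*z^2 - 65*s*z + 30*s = s^2*(30*z - 150) + s*(10*z^2 - 54*z + 20) + 2*z^2 - 12*z + 10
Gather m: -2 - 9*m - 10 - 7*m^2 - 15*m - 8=-7*m^2 - 24*m - 20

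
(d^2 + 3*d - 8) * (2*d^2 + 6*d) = 2*d^4 + 12*d^3 + 2*d^2 - 48*d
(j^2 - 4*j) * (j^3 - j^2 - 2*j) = j^5 - 5*j^4 + 2*j^3 + 8*j^2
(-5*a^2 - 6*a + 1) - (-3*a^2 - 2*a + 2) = -2*a^2 - 4*a - 1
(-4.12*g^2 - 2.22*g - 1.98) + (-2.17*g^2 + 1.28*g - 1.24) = -6.29*g^2 - 0.94*g - 3.22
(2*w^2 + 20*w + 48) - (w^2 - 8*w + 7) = w^2 + 28*w + 41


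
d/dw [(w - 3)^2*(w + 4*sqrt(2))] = (w - 3)*(3*w - 3 + 8*sqrt(2))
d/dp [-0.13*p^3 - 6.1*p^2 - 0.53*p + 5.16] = -0.39*p^2 - 12.2*p - 0.53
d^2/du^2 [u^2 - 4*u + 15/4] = 2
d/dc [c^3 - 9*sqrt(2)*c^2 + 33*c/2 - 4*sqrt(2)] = 3*c^2 - 18*sqrt(2)*c + 33/2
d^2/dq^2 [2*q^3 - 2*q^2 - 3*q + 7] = 12*q - 4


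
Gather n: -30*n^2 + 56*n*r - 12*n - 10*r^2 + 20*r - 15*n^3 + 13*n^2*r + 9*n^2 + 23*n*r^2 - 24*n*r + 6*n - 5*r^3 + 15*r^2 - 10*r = -15*n^3 + n^2*(13*r - 21) + n*(23*r^2 + 32*r - 6) - 5*r^3 + 5*r^2 + 10*r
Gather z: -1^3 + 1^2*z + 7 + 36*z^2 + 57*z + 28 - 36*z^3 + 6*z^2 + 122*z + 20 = -36*z^3 + 42*z^2 + 180*z + 54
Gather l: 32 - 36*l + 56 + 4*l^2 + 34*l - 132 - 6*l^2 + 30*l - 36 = -2*l^2 + 28*l - 80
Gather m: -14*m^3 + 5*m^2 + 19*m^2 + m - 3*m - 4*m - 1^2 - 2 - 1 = -14*m^3 + 24*m^2 - 6*m - 4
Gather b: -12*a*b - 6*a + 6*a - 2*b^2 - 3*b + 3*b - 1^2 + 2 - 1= -12*a*b - 2*b^2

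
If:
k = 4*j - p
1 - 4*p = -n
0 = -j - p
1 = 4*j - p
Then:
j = 1/5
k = 1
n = -9/5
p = -1/5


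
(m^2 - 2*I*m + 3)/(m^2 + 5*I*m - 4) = (m - 3*I)/(m + 4*I)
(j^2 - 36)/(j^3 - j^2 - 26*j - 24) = (j + 6)/(j^2 + 5*j + 4)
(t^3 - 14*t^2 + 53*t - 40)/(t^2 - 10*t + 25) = (t^2 - 9*t + 8)/(t - 5)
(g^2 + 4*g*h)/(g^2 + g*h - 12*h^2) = g/(g - 3*h)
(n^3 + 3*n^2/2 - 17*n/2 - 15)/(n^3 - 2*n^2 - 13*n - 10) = (2*n^2 - n - 15)/(2*(n^2 - 4*n - 5))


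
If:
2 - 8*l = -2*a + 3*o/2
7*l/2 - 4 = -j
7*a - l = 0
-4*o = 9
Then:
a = 43/432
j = 1349/864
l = 301/432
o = -9/4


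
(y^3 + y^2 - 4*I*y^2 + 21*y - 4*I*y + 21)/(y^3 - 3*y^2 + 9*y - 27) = (y^2 + y*(1 - 7*I) - 7*I)/(y^2 - 3*y*(1 + I) + 9*I)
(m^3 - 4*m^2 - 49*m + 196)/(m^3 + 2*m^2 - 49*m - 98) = (m - 4)/(m + 2)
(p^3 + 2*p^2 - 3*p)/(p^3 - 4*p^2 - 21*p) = (p - 1)/(p - 7)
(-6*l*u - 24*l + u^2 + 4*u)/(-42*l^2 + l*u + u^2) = (u + 4)/(7*l + u)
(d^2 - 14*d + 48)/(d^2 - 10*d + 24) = (d - 8)/(d - 4)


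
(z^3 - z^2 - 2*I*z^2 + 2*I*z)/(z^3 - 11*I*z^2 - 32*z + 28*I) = z*(z - 1)/(z^2 - 9*I*z - 14)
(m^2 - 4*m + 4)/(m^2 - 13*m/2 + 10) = 2*(m^2 - 4*m + 4)/(2*m^2 - 13*m + 20)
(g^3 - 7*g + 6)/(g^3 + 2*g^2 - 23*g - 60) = (g^2 - 3*g + 2)/(g^2 - g - 20)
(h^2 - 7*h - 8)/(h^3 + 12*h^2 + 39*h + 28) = (h - 8)/(h^2 + 11*h + 28)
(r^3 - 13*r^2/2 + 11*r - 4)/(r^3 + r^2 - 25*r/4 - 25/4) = 2*(2*r^3 - 13*r^2 + 22*r - 8)/(4*r^3 + 4*r^2 - 25*r - 25)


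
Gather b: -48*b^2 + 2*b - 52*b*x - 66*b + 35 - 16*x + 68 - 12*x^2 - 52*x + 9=-48*b^2 + b*(-52*x - 64) - 12*x^2 - 68*x + 112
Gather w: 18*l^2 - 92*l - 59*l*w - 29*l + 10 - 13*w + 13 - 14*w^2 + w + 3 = 18*l^2 - 121*l - 14*w^2 + w*(-59*l - 12) + 26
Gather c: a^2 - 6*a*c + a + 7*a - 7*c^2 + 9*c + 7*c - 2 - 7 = a^2 + 8*a - 7*c^2 + c*(16 - 6*a) - 9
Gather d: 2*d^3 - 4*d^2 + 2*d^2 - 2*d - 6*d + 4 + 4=2*d^3 - 2*d^2 - 8*d + 8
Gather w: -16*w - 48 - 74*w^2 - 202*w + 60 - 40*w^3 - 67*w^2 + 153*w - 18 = -40*w^3 - 141*w^2 - 65*w - 6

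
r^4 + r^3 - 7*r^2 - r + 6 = (r - 2)*(r - 1)*(r + 1)*(r + 3)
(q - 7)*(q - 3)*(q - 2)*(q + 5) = q^4 - 7*q^3 - 19*q^2 + 163*q - 210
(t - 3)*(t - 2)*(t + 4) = t^3 - t^2 - 14*t + 24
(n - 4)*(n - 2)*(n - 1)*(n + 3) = n^4 - 4*n^3 - 7*n^2 + 34*n - 24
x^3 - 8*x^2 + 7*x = x*(x - 7)*(x - 1)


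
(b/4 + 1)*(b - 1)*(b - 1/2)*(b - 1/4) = b^4/4 + 9*b^3/16 - 49*b^2/32 + 27*b/32 - 1/8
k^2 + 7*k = k*(k + 7)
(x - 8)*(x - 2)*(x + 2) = x^3 - 8*x^2 - 4*x + 32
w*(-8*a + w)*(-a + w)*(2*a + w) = 16*a^3*w - 10*a^2*w^2 - 7*a*w^3 + w^4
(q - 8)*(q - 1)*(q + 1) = q^3 - 8*q^2 - q + 8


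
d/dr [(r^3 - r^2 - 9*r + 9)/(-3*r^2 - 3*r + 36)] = (-r^2 - 8*r - 11)/(3*(r^2 + 8*r + 16))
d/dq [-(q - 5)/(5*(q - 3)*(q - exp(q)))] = ((1 - exp(q))*(q - 5)*(q - 3) + (q - 5)*(q - exp(q)) - (q - 3)*(q - exp(q)))/(5*(q - 3)^2*(q - exp(q))^2)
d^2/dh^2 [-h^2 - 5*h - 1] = -2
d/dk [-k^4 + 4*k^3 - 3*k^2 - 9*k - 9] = -4*k^3 + 12*k^2 - 6*k - 9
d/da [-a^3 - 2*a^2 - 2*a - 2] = -3*a^2 - 4*a - 2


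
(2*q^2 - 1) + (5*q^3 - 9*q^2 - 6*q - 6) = 5*q^3 - 7*q^2 - 6*q - 7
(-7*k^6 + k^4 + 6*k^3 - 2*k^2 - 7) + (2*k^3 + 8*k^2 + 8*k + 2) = -7*k^6 + k^4 + 8*k^3 + 6*k^2 + 8*k - 5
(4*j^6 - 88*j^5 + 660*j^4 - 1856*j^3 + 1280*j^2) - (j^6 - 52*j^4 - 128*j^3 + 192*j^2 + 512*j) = 3*j^6 - 88*j^5 + 712*j^4 - 1728*j^3 + 1088*j^2 - 512*j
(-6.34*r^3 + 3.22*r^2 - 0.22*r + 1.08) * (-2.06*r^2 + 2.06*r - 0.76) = 13.0604*r^5 - 19.6936*r^4 + 11.9048*r^3 - 5.1252*r^2 + 2.392*r - 0.8208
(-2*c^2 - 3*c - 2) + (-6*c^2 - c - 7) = -8*c^2 - 4*c - 9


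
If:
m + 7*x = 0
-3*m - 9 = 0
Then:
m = -3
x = 3/7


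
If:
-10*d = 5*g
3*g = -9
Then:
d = 3/2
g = -3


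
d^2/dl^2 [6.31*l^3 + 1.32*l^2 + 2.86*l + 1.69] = 37.86*l + 2.64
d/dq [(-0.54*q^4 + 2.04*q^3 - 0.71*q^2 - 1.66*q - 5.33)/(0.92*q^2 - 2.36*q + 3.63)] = (-0.9936*q^5 + 5.7*q^4 - 17.4696*q^3 + 25.4184*q^2 + 4.6526*q - 18.6046)/(0.8464*q^4 - 4.3424*q^3 + 12.2488*q^2 - 17.1336*q + 13.1769)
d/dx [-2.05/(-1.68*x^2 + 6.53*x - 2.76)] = (13.3865 - 6.888*x)/(1.68*x^2 - 6.53*x + 2.76)^2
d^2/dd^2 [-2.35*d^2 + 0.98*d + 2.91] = -4.70000000000000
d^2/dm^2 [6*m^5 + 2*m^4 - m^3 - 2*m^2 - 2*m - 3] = 120*m^3 + 24*m^2 - 6*m - 4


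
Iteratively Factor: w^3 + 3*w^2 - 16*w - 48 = (w + 4)*(w^2 - w - 12) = (w + 3)*(w + 4)*(w - 4)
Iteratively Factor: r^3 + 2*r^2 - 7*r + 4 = (r - 1)*(r^2 + 3*r - 4) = (r - 1)*(r + 4)*(r - 1)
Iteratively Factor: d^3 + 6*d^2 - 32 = (d + 4)*(d^2 + 2*d - 8) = (d + 4)^2*(d - 2)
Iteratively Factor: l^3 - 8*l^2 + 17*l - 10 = (l - 2)*(l^2 - 6*l + 5) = (l - 5)*(l - 2)*(l - 1)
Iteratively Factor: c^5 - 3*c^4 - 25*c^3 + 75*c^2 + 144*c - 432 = (c - 3)*(c^4 - 25*c^2 + 144) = (c - 3)^2*(c^3 + 3*c^2 - 16*c - 48) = (c - 3)^2*(c + 3)*(c^2 - 16) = (c - 3)^2*(c + 3)*(c + 4)*(c - 4)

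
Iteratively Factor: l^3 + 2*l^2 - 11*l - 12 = (l + 1)*(l^2 + l - 12) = (l - 3)*(l + 1)*(l + 4)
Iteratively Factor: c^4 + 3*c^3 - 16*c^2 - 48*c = (c + 3)*(c^3 - 16*c) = (c + 3)*(c + 4)*(c^2 - 4*c) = (c - 4)*(c + 3)*(c + 4)*(c)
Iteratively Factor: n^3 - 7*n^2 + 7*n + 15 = (n - 3)*(n^2 - 4*n - 5) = (n - 3)*(n + 1)*(n - 5)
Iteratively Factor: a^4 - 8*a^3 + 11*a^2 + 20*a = (a - 5)*(a^3 - 3*a^2 - 4*a) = a*(a - 5)*(a^2 - 3*a - 4) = a*(a - 5)*(a - 4)*(a + 1)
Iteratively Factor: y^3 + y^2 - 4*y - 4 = (y - 2)*(y^2 + 3*y + 2) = (y - 2)*(y + 1)*(y + 2)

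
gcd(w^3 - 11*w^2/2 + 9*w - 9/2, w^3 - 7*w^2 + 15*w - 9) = w^2 - 4*w + 3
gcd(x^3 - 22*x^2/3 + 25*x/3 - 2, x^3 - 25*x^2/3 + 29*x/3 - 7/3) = x^2 - 4*x/3 + 1/3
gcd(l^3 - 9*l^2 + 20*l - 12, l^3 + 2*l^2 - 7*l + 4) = l - 1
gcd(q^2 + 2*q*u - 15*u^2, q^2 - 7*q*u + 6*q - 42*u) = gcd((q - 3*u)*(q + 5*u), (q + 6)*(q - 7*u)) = 1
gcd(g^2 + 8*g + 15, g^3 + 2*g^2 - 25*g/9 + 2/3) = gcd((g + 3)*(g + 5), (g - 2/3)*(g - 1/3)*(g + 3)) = g + 3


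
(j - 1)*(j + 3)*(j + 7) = j^3 + 9*j^2 + 11*j - 21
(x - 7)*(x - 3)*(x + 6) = x^3 - 4*x^2 - 39*x + 126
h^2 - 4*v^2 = (h - 2*v)*(h + 2*v)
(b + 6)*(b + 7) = b^2 + 13*b + 42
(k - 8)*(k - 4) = k^2 - 12*k + 32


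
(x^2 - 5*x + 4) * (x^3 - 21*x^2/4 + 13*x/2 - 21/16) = x^5 - 41*x^4/4 + 147*x^3/4 - 877*x^2/16 + 521*x/16 - 21/4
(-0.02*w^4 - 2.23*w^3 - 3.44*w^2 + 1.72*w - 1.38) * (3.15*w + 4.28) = -0.063*w^5 - 7.1101*w^4 - 20.3804*w^3 - 9.3052*w^2 + 3.0146*w - 5.9064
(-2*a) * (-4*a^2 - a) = 8*a^3 + 2*a^2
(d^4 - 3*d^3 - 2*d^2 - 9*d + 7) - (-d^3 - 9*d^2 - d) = d^4 - 2*d^3 + 7*d^2 - 8*d + 7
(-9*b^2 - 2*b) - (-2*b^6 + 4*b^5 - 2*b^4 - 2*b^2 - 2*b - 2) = 2*b^6 - 4*b^5 + 2*b^4 - 7*b^2 + 2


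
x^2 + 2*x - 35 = (x - 5)*(x + 7)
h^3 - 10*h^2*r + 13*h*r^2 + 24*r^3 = (h - 8*r)*(h - 3*r)*(h + r)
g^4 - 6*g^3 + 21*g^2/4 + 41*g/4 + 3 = (g - 4)*(g - 3)*(g + 1/2)^2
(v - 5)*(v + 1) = v^2 - 4*v - 5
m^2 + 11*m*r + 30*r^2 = (m + 5*r)*(m + 6*r)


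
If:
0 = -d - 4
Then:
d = -4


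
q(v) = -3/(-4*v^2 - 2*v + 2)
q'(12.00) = 0.00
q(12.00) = 0.01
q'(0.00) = -1.50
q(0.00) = -1.50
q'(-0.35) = 0.49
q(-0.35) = -1.36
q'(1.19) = -0.95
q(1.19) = 0.50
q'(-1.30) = 5.40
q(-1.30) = 1.39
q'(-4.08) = 0.03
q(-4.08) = 0.05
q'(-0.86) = 25.24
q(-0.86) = -3.94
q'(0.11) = -2.88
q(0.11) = -1.73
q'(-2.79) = 0.11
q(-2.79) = 0.13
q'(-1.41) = 2.84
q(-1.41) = 0.96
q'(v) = -3*(8*v + 2)/(-4*v^2 - 2*v + 2)^2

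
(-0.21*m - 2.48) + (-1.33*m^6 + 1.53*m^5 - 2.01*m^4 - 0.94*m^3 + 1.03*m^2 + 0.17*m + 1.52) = -1.33*m^6 + 1.53*m^5 - 2.01*m^4 - 0.94*m^3 + 1.03*m^2 - 0.04*m - 0.96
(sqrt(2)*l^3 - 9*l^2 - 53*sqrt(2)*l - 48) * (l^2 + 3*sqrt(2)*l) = sqrt(2)*l^5 - 3*l^4 - 80*sqrt(2)*l^3 - 366*l^2 - 144*sqrt(2)*l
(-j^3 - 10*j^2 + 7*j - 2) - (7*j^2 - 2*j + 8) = -j^3 - 17*j^2 + 9*j - 10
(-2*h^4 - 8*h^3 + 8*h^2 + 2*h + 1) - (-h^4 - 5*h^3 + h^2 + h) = -h^4 - 3*h^3 + 7*h^2 + h + 1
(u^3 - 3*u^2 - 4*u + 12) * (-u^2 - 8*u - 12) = -u^5 - 5*u^4 + 16*u^3 + 56*u^2 - 48*u - 144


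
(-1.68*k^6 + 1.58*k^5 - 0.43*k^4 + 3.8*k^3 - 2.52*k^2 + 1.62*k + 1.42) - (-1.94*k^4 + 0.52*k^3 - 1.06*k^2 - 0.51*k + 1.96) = -1.68*k^6 + 1.58*k^5 + 1.51*k^4 + 3.28*k^3 - 1.46*k^2 + 2.13*k - 0.54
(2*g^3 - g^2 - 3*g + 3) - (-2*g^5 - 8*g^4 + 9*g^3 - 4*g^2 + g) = 2*g^5 + 8*g^4 - 7*g^3 + 3*g^2 - 4*g + 3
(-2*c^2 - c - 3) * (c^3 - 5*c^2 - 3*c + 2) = -2*c^5 + 9*c^4 + 8*c^3 + 14*c^2 + 7*c - 6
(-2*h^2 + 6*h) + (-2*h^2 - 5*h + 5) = -4*h^2 + h + 5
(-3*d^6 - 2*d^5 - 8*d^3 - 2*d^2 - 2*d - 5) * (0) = 0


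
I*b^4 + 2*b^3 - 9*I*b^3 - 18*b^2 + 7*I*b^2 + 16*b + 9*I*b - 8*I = (b - 8)*(b - 1)*(b - I)*(I*b + 1)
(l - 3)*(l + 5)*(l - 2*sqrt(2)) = l^3 - 2*sqrt(2)*l^2 + 2*l^2 - 15*l - 4*sqrt(2)*l + 30*sqrt(2)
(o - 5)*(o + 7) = o^2 + 2*o - 35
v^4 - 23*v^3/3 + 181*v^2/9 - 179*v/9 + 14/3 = (v - 3)*(v - 7/3)*(v - 2)*(v - 1/3)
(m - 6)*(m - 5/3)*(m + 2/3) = m^3 - 7*m^2 + 44*m/9 + 20/3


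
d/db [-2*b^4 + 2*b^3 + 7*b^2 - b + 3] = -8*b^3 + 6*b^2 + 14*b - 1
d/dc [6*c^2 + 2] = 12*c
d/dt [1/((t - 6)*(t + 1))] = (5 - 2*t)/(t^4 - 10*t^3 + 13*t^2 + 60*t + 36)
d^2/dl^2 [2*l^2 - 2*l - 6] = 4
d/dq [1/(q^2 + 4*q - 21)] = 2*(-q - 2)/(q^2 + 4*q - 21)^2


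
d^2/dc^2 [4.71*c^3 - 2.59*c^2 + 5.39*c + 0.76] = 28.26*c - 5.18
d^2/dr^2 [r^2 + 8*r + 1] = 2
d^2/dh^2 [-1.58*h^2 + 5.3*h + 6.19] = -3.16000000000000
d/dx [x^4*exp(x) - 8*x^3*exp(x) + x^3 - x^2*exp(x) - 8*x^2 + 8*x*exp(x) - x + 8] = x^4*exp(x) - 4*x^3*exp(x) - 25*x^2*exp(x) + 3*x^2 + 6*x*exp(x) - 16*x + 8*exp(x) - 1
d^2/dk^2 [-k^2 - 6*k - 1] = -2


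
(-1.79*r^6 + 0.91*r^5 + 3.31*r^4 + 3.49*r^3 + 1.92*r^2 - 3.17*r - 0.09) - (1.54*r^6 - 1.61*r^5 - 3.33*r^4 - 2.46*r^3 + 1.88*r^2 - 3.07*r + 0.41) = -3.33*r^6 + 2.52*r^5 + 6.64*r^4 + 5.95*r^3 + 0.04*r^2 - 0.1*r - 0.5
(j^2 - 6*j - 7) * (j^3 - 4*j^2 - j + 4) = j^5 - 10*j^4 + 16*j^3 + 38*j^2 - 17*j - 28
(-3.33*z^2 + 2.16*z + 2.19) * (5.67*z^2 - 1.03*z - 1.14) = -18.8811*z^4 + 15.6771*z^3 + 13.9887*z^2 - 4.7181*z - 2.4966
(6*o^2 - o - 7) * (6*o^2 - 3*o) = 36*o^4 - 24*o^3 - 39*o^2 + 21*o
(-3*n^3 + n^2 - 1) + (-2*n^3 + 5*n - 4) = -5*n^3 + n^2 + 5*n - 5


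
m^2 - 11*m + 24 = (m - 8)*(m - 3)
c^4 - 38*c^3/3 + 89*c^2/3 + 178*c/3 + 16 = (c - 8)*(c - 6)*(c + 1/3)*(c + 1)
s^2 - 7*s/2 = s*(s - 7/2)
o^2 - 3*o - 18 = (o - 6)*(o + 3)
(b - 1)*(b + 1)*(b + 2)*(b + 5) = b^4 + 7*b^3 + 9*b^2 - 7*b - 10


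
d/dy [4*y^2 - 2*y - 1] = 8*y - 2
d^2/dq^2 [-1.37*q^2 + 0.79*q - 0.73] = -2.74000000000000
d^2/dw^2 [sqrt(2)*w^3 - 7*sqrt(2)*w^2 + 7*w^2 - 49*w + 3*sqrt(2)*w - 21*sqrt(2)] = 6*sqrt(2)*w - 14*sqrt(2) + 14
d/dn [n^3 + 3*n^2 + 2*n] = 3*n^2 + 6*n + 2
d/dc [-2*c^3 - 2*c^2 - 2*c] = -6*c^2 - 4*c - 2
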